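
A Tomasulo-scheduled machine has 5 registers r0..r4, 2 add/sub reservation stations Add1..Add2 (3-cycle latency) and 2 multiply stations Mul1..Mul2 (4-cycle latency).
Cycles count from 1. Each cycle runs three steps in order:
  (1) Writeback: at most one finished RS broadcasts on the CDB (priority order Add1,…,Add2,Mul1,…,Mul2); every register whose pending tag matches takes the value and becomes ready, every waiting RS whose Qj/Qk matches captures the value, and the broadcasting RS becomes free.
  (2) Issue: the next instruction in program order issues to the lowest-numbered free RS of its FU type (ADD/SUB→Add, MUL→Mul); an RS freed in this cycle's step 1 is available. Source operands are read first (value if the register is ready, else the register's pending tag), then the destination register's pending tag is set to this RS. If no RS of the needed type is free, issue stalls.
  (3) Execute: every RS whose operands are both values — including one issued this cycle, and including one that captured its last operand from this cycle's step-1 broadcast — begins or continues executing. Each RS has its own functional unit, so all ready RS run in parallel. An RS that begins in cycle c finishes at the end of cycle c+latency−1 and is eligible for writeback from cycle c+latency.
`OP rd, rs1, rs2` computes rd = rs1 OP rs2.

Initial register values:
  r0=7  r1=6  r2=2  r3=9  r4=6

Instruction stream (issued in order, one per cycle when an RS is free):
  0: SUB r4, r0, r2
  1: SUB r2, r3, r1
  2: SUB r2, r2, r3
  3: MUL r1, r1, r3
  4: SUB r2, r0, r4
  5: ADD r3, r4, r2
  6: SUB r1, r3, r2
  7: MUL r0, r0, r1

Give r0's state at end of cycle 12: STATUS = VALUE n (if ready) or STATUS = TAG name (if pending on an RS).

STATUS = TAG Mul1

  c1: issue SUB r4<-Add1  regs: r0:7,r1:6,r2:2,r3:9,r4:Add1
  c2: issue SUB r2<-Add2  regs: r0:7,r1:6,r2:Add2,r3:9,r4:Add1
  c3: stall  regs: r0:7,r1:6,r2:Add2,r3:9,r4:Add1
  c4: CDB Add1=5; issue SUB r2<-Add1  regs: r0:7,r1:6,r2:Add1,r3:9,r4:5
  c5: CDB Add2=3; issue MUL r1<-Mul1  regs: r0:7,r1:Mul1,r2:Add1,r3:9,r4:5
  c6: issue SUB r2<-Add2  regs: r0:7,r1:Mul1,r2:Add2,r3:9,r4:5
  c7: stall  regs: r0:7,r1:Mul1,r2:Add2,r3:9,r4:5
  c8: CDB Add1=-6; issue ADD r3<-Add1  regs: r0:7,r1:Mul1,r2:Add2,r3:Add1,r4:5
  c9: CDB Add2=2; issue SUB r1<-Add2  regs: r0:7,r1:Add2,r2:2,r3:Add1,r4:5
  c10: CDB Mul1=54; issue MUL r0<-Mul1  regs: r0:Mul1,r1:Add2,r2:2,r3:Add1,r4:5
  c11: -  regs: r0:Mul1,r1:Add2,r2:2,r3:Add1,r4:5
  c12: CDB Add1=7  regs: r0:Mul1,r1:Add2,r2:2,r3:7,r4:5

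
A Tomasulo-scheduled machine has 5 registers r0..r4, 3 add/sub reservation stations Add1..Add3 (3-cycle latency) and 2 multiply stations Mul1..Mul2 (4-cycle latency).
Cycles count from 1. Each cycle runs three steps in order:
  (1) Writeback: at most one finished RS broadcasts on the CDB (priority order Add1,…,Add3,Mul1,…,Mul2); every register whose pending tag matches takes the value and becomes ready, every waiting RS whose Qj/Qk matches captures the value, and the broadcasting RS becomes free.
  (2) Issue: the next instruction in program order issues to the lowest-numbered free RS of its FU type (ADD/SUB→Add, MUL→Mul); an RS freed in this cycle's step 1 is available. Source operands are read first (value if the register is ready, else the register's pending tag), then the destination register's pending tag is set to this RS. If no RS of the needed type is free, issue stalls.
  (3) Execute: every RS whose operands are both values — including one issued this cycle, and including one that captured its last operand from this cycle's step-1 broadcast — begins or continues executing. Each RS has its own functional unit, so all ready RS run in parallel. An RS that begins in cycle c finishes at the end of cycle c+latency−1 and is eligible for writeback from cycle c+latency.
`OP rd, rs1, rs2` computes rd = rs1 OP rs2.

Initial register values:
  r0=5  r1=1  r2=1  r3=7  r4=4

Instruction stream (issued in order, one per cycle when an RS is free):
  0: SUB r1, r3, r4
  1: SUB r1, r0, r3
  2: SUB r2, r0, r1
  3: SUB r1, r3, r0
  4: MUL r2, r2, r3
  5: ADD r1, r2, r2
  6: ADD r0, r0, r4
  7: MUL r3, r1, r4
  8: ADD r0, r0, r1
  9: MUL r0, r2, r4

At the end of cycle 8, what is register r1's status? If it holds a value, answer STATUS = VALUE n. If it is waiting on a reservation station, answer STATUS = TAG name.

STATUS = TAG Add2

  c1: issue SUB r1<-Add1  regs: r0:5,r1:Add1,r2:1,r3:7,r4:4
  c2: issue SUB r1<-Add2  regs: r0:5,r1:Add2,r2:1,r3:7,r4:4
  c3: issue SUB r2<-Add3  regs: r0:5,r1:Add2,r2:Add3,r3:7,r4:4
  c4: CDB Add1=3; issue SUB r1<-Add1  regs: r0:5,r1:Add1,r2:Add3,r3:7,r4:4
  c5: CDB Add2=-2; issue MUL r2<-Mul1  regs: r0:5,r1:Add1,r2:Mul1,r3:7,r4:4
  c6: issue ADD r1<-Add2  regs: r0:5,r1:Add2,r2:Mul1,r3:7,r4:4
  c7: CDB Add1=2; issue ADD r0<-Add1  regs: r0:Add1,r1:Add2,r2:Mul1,r3:7,r4:4
  c8: CDB Add3=7; issue MUL r3<-Mul2  regs: r0:Add1,r1:Add2,r2:Mul1,r3:Mul2,r4:4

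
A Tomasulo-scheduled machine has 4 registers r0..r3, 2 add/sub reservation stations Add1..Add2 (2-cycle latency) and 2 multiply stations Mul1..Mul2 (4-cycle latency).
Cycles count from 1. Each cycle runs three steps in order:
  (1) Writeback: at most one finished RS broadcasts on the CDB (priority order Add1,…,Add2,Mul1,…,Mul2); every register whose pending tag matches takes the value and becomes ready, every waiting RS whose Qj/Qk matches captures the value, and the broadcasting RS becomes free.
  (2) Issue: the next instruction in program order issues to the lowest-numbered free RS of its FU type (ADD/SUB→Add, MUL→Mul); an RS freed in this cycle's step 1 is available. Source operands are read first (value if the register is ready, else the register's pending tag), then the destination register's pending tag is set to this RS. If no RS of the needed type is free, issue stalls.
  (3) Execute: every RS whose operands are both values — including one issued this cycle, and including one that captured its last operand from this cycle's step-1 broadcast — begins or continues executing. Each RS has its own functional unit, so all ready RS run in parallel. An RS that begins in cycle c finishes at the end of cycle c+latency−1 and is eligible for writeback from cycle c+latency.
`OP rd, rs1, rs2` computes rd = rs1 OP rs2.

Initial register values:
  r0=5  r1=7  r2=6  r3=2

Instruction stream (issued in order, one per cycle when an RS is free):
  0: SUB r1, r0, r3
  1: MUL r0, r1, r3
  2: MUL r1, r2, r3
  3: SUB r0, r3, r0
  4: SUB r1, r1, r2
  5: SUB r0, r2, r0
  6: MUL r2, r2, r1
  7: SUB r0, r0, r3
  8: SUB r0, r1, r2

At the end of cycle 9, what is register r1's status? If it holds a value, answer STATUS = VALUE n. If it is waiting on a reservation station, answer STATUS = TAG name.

STATUS = TAG Add2

c1: issue SUB r1<-Add1 | r0:5,r1:Add1,r2:6,r3:2
c2: issue MUL r0<-Mul1 | r0:Mul1,r1:Add1,r2:6,r3:2
c3: CDB Add1=3; issue MUL r1<-Mul2 | r0:Mul1,r1:Mul2,r2:6,r3:2
c4: issue SUB r0<-Add1 | r0:Add1,r1:Mul2,r2:6,r3:2
c5: issue SUB r1<-Add2 | r0:Add1,r1:Add2,r2:6,r3:2
c6: stall | r0:Add1,r1:Add2,r2:6,r3:2
c7: CDB Mul1=6; stall | r0:Add1,r1:Add2,r2:6,r3:2
c8: CDB Mul2=12; stall | r0:Add1,r1:Add2,r2:6,r3:2
c9: CDB Add1=-4; issue SUB r0<-Add1 | r0:Add1,r1:Add2,r2:6,r3:2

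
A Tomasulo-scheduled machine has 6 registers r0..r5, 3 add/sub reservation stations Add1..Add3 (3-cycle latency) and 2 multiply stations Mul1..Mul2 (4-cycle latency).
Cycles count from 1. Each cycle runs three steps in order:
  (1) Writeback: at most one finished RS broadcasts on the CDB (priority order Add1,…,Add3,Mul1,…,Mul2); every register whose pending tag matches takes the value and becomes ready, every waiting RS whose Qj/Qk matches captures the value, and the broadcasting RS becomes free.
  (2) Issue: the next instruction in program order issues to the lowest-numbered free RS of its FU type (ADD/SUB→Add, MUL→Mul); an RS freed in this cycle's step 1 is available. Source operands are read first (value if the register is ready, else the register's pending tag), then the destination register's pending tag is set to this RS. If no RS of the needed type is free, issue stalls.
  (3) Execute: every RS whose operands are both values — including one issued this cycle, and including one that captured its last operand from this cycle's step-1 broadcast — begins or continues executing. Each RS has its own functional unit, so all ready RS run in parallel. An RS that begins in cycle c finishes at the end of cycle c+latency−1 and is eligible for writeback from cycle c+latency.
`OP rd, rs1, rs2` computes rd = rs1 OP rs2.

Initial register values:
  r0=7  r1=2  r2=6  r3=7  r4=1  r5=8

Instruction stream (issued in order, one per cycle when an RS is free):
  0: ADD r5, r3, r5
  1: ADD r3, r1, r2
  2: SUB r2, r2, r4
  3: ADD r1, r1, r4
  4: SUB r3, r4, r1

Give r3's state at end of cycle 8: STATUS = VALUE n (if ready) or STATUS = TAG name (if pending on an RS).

c1: issue ADD r5<-Add1 | r0:7,r1:2,r2:6,r3:7,r4:1,r5:Add1
c2: issue ADD r3<-Add2 | r0:7,r1:2,r2:6,r3:Add2,r4:1,r5:Add1
c3: issue SUB r2<-Add3 | r0:7,r1:2,r2:Add3,r3:Add2,r4:1,r5:Add1
c4: CDB Add1=15; issue ADD r1<-Add1 | r0:7,r1:Add1,r2:Add3,r3:Add2,r4:1,r5:15
c5: CDB Add2=8; issue SUB r3<-Add2 | r0:7,r1:Add1,r2:Add3,r3:Add2,r4:1,r5:15
c6: CDB Add3=5 | r0:7,r1:Add1,r2:5,r3:Add2,r4:1,r5:15
c7: CDB Add1=3 | r0:7,r1:3,r2:5,r3:Add2,r4:1,r5:15
c8: - | r0:7,r1:3,r2:5,r3:Add2,r4:1,r5:15

STATUS = TAG Add2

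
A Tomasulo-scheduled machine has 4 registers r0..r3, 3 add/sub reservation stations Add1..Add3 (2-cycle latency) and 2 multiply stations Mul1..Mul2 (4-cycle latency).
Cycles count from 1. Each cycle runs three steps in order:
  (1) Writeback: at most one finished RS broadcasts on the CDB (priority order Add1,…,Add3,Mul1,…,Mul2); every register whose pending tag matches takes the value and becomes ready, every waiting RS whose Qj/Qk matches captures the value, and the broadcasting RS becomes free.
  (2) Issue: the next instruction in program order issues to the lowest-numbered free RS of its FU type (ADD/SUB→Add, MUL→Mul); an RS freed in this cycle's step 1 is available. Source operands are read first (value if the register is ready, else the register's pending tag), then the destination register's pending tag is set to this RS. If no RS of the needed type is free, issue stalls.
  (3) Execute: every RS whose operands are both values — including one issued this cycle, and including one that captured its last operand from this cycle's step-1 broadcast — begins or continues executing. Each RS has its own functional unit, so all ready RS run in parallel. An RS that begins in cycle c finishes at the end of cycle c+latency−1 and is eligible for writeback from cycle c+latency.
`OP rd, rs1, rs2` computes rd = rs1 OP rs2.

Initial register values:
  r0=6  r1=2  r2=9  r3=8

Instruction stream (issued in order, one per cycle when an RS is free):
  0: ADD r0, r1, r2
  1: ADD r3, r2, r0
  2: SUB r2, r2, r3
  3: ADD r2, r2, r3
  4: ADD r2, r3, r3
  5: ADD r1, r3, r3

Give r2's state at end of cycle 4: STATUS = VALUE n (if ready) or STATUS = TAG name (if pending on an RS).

cycle 1: issue ADD r0<-Add1 // r0:Add1,r1:2,r2:9,r3:8
cycle 2: issue ADD r3<-Add2 // r0:Add1,r1:2,r2:9,r3:Add2
cycle 3: CDB Add1=11; issue SUB r2<-Add1 // r0:11,r1:2,r2:Add1,r3:Add2
cycle 4: issue ADD r2<-Add3 // r0:11,r1:2,r2:Add3,r3:Add2

STATUS = TAG Add3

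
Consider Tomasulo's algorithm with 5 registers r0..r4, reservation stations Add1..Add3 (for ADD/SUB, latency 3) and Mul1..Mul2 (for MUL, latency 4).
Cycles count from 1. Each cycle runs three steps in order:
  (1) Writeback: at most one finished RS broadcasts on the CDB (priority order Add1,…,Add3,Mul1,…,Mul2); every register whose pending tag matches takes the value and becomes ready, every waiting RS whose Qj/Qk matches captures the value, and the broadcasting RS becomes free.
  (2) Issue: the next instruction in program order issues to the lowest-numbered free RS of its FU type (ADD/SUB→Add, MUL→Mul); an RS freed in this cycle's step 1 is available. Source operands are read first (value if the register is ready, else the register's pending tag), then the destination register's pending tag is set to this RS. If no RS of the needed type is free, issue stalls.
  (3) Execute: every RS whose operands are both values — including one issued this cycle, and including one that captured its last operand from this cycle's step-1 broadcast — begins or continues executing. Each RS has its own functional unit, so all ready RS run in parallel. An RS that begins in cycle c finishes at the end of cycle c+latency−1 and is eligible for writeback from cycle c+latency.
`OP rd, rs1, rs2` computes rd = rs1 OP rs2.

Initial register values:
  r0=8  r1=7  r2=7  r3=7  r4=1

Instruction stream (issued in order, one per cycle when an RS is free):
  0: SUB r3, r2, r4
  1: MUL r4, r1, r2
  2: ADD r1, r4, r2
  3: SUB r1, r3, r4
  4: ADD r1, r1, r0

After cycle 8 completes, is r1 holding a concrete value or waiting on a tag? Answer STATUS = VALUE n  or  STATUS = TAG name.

STATUS = TAG Add3

c1: issue SUB r3<-Add1 | r0:8,r1:7,r2:7,r3:Add1,r4:1
c2: issue MUL r4<-Mul1 | r0:8,r1:7,r2:7,r3:Add1,r4:Mul1
c3: issue ADD r1<-Add2 | r0:8,r1:Add2,r2:7,r3:Add1,r4:Mul1
c4: CDB Add1=6; issue SUB r1<-Add1 | r0:8,r1:Add1,r2:7,r3:6,r4:Mul1
c5: issue ADD r1<-Add3 | r0:8,r1:Add3,r2:7,r3:6,r4:Mul1
c6: CDB Mul1=49 | r0:8,r1:Add3,r2:7,r3:6,r4:49
c7: - | r0:8,r1:Add3,r2:7,r3:6,r4:49
c8: - | r0:8,r1:Add3,r2:7,r3:6,r4:49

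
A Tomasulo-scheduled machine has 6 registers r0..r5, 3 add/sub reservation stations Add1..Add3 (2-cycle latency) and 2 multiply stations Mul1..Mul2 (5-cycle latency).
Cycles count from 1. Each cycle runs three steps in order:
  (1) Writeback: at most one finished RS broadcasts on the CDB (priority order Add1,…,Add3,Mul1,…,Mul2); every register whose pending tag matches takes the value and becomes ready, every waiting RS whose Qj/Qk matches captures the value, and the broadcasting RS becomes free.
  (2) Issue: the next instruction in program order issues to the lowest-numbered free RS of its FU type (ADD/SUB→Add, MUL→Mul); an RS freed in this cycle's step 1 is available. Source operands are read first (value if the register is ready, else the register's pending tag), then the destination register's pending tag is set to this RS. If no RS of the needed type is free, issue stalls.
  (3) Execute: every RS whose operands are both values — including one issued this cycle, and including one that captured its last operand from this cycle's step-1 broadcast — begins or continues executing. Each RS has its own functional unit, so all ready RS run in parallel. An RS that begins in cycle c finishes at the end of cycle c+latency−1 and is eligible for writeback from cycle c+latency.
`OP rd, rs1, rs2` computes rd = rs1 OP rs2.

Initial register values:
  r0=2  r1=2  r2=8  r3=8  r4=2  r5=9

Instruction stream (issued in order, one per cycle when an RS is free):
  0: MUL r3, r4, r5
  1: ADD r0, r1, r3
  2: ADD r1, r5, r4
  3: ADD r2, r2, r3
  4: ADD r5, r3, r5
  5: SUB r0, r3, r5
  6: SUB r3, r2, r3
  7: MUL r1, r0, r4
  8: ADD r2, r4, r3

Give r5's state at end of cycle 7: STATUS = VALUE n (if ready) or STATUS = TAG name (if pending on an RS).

cycle 1: issue MUL r3<-Mul1 // r0:2,r1:2,r2:8,r3:Mul1,r4:2,r5:9
cycle 2: issue ADD r0<-Add1 // r0:Add1,r1:2,r2:8,r3:Mul1,r4:2,r5:9
cycle 3: issue ADD r1<-Add2 // r0:Add1,r1:Add2,r2:8,r3:Mul1,r4:2,r5:9
cycle 4: issue ADD r2<-Add3 // r0:Add1,r1:Add2,r2:Add3,r3:Mul1,r4:2,r5:9
cycle 5: CDB Add2=11; issue ADD r5<-Add2 // r0:Add1,r1:11,r2:Add3,r3:Mul1,r4:2,r5:Add2
cycle 6: CDB Mul1=18; stall // r0:Add1,r1:11,r2:Add3,r3:18,r4:2,r5:Add2
cycle 7: stall // r0:Add1,r1:11,r2:Add3,r3:18,r4:2,r5:Add2

STATUS = TAG Add2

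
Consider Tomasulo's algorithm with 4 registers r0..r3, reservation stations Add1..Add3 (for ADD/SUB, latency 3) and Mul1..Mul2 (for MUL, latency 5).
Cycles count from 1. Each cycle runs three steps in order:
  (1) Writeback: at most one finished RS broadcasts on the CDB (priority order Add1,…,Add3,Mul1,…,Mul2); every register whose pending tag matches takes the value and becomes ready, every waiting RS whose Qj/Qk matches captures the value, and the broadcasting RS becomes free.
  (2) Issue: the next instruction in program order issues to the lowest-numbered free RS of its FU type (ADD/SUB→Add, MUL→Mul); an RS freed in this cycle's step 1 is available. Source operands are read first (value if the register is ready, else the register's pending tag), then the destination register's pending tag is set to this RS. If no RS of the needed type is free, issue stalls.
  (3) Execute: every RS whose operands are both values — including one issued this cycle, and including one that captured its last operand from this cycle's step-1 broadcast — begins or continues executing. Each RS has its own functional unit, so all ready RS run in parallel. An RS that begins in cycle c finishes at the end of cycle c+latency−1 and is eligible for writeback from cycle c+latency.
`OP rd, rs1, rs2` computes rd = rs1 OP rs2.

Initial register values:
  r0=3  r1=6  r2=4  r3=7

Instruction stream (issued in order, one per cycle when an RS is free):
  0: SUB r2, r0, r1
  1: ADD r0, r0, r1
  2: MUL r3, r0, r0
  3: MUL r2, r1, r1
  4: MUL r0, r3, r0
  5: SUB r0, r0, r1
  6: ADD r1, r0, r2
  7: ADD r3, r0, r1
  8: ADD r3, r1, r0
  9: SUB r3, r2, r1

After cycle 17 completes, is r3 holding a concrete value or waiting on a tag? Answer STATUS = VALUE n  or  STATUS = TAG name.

STATUS = TAG Add3

cycle 1: issue SUB r2<-Add1 // r0:3,r1:6,r2:Add1,r3:7
cycle 2: issue ADD r0<-Add2 // r0:Add2,r1:6,r2:Add1,r3:7
cycle 3: issue MUL r3<-Mul1 // r0:Add2,r1:6,r2:Add1,r3:Mul1
cycle 4: CDB Add1=-3; issue MUL r2<-Mul2 // r0:Add2,r1:6,r2:Mul2,r3:Mul1
cycle 5: CDB Add2=9; stall // r0:9,r1:6,r2:Mul2,r3:Mul1
cycle 6: stall // r0:9,r1:6,r2:Mul2,r3:Mul1
cycle 7: stall // r0:9,r1:6,r2:Mul2,r3:Mul1
cycle 8: stall // r0:9,r1:6,r2:Mul2,r3:Mul1
cycle 9: CDB Mul2=36; issue MUL r0<-Mul2 // r0:Mul2,r1:6,r2:36,r3:Mul1
cycle 10: CDB Mul1=81; issue SUB r0<-Add1 // r0:Add1,r1:6,r2:36,r3:81
cycle 11: issue ADD r1<-Add2 // r0:Add1,r1:Add2,r2:36,r3:81
cycle 12: issue ADD r3<-Add3 // r0:Add1,r1:Add2,r2:36,r3:Add3
cycle 13: stall // r0:Add1,r1:Add2,r2:36,r3:Add3
cycle 14: stall // r0:Add1,r1:Add2,r2:36,r3:Add3
cycle 15: CDB Mul2=729; stall // r0:Add1,r1:Add2,r2:36,r3:Add3
cycle 16: stall // r0:Add1,r1:Add2,r2:36,r3:Add3
cycle 17: stall // r0:Add1,r1:Add2,r2:36,r3:Add3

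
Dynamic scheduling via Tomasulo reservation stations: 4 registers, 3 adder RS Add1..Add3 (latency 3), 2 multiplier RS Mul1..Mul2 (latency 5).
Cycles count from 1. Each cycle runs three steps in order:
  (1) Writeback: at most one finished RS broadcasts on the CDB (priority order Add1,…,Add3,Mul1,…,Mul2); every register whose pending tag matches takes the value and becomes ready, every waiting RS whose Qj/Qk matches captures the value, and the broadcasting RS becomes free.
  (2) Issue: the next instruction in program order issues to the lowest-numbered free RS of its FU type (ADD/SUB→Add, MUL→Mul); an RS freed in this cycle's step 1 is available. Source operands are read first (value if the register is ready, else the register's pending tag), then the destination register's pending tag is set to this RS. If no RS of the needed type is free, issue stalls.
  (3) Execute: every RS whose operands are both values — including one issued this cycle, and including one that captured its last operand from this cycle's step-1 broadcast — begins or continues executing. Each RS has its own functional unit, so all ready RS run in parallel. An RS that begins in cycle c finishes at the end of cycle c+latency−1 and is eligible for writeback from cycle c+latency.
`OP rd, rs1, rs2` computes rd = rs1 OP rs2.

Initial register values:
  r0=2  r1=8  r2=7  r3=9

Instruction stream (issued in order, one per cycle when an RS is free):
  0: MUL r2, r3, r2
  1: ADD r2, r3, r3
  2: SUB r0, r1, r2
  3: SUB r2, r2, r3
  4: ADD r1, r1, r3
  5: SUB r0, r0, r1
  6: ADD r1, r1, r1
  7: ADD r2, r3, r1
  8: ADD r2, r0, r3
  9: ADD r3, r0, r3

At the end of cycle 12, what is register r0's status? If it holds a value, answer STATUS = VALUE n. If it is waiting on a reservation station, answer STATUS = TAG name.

STATUS = VALUE -27

c1: issue MUL r2<-Mul1 | r0:2,r1:8,r2:Mul1,r3:9
c2: issue ADD r2<-Add1 | r0:2,r1:8,r2:Add1,r3:9
c3: issue SUB r0<-Add2 | r0:Add2,r1:8,r2:Add1,r3:9
c4: issue SUB r2<-Add3 | r0:Add2,r1:8,r2:Add3,r3:9
c5: CDB Add1=18; issue ADD r1<-Add1 | r0:Add2,r1:Add1,r2:Add3,r3:9
c6: CDB Mul1=63; stall | r0:Add2,r1:Add1,r2:Add3,r3:9
c7: stall | r0:Add2,r1:Add1,r2:Add3,r3:9
c8: CDB Add1=17; issue SUB r0<-Add1 | r0:Add1,r1:17,r2:Add3,r3:9
c9: CDB Add2=-10; issue ADD r1<-Add2 | r0:Add1,r1:Add2,r2:Add3,r3:9
c10: CDB Add3=9; issue ADD r2<-Add3 | r0:Add1,r1:Add2,r2:Add3,r3:9
c11: stall | r0:Add1,r1:Add2,r2:Add3,r3:9
c12: CDB Add1=-27; issue ADD r2<-Add1 | r0:-27,r1:Add2,r2:Add1,r3:9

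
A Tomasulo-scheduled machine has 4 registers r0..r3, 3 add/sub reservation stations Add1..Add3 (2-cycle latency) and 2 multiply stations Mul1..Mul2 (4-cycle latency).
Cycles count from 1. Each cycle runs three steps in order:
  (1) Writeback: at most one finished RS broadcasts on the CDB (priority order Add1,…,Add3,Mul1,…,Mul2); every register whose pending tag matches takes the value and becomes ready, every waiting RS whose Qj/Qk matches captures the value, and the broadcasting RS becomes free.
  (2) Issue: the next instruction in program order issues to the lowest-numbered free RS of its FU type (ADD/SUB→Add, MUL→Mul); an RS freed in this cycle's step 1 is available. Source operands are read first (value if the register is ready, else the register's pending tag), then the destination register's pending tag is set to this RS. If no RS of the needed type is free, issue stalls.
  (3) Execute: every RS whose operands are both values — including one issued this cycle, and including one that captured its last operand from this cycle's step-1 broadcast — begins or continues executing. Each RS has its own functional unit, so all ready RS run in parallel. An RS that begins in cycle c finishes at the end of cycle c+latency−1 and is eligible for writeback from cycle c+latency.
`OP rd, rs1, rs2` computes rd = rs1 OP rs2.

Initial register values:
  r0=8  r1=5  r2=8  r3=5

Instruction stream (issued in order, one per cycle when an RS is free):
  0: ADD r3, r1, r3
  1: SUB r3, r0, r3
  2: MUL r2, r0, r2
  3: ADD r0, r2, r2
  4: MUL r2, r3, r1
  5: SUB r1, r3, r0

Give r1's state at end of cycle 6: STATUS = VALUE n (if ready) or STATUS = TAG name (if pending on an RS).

STATUS = TAG Add2

  c1: issue ADD r3<-Add1  regs: r0:8,r1:5,r2:8,r3:Add1
  c2: issue SUB r3<-Add2  regs: r0:8,r1:5,r2:8,r3:Add2
  c3: CDB Add1=10; issue MUL r2<-Mul1  regs: r0:8,r1:5,r2:Mul1,r3:Add2
  c4: issue ADD r0<-Add1  regs: r0:Add1,r1:5,r2:Mul1,r3:Add2
  c5: CDB Add2=-2; issue MUL r2<-Mul2  regs: r0:Add1,r1:5,r2:Mul2,r3:-2
  c6: issue SUB r1<-Add2  regs: r0:Add1,r1:Add2,r2:Mul2,r3:-2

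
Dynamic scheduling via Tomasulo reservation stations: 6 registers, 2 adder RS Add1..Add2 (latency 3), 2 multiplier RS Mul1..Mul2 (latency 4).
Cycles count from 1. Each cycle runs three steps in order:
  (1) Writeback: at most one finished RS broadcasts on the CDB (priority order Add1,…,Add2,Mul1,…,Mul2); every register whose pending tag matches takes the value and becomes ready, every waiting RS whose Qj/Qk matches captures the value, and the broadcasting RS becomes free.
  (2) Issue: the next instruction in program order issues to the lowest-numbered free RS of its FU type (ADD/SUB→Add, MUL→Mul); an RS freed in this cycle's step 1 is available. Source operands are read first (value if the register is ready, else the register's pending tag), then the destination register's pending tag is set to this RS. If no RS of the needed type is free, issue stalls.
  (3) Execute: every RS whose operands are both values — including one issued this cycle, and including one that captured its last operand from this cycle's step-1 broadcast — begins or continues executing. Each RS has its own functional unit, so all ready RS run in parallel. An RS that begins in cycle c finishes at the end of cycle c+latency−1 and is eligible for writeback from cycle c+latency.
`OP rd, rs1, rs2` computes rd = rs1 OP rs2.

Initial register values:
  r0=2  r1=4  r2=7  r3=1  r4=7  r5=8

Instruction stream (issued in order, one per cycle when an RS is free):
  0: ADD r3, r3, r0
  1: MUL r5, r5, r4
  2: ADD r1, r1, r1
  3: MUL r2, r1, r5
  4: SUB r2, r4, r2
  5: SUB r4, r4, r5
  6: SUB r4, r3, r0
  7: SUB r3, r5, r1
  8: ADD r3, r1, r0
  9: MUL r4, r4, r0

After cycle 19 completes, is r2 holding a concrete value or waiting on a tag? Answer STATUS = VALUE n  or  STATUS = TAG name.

  c1: issue ADD r3<-Add1  regs: r0:2,r1:4,r2:7,r3:Add1,r4:7,r5:8
  c2: issue MUL r5<-Mul1  regs: r0:2,r1:4,r2:7,r3:Add1,r4:7,r5:Mul1
  c3: issue ADD r1<-Add2  regs: r0:2,r1:Add2,r2:7,r3:Add1,r4:7,r5:Mul1
  c4: CDB Add1=3; issue MUL r2<-Mul2  regs: r0:2,r1:Add2,r2:Mul2,r3:3,r4:7,r5:Mul1
  c5: issue SUB r2<-Add1  regs: r0:2,r1:Add2,r2:Add1,r3:3,r4:7,r5:Mul1
  c6: CDB Add2=8; issue SUB r4<-Add2  regs: r0:2,r1:8,r2:Add1,r3:3,r4:Add2,r5:Mul1
  c7: CDB Mul1=56; stall  regs: r0:2,r1:8,r2:Add1,r3:3,r4:Add2,r5:56
  c8: stall  regs: r0:2,r1:8,r2:Add1,r3:3,r4:Add2,r5:56
  c9: stall  regs: r0:2,r1:8,r2:Add1,r3:3,r4:Add2,r5:56
  c10: CDB Add2=-49; issue SUB r4<-Add2  regs: r0:2,r1:8,r2:Add1,r3:3,r4:Add2,r5:56
  c11: CDB Mul2=448; stall  regs: r0:2,r1:8,r2:Add1,r3:3,r4:Add2,r5:56
  c12: stall  regs: r0:2,r1:8,r2:Add1,r3:3,r4:Add2,r5:56
  c13: CDB Add2=1; issue SUB r3<-Add2  regs: r0:2,r1:8,r2:Add1,r3:Add2,r4:1,r5:56
  c14: CDB Add1=-441; issue ADD r3<-Add1  regs: r0:2,r1:8,r2:-441,r3:Add1,r4:1,r5:56
  c15: issue MUL r4<-Mul1  regs: r0:2,r1:8,r2:-441,r3:Add1,r4:Mul1,r5:56
  c16: CDB Add2=48  regs: r0:2,r1:8,r2:-441,r3:Add1,r4:Mul1,r5:56
  c17: CDB Add1=10  regs: r0:2,r1:8,r2:-441,r3:10,r4:Mul1,r5:56
  c18: -  regs: r0:2,r1:8,r2:-441,r3:10,r4:Mul1,r5:56
  c19: CDB Mul1=2  regs: r0:2,r1:8,r2:-441,r3:10,r4:2,r5:56

STATUS = VALUE -441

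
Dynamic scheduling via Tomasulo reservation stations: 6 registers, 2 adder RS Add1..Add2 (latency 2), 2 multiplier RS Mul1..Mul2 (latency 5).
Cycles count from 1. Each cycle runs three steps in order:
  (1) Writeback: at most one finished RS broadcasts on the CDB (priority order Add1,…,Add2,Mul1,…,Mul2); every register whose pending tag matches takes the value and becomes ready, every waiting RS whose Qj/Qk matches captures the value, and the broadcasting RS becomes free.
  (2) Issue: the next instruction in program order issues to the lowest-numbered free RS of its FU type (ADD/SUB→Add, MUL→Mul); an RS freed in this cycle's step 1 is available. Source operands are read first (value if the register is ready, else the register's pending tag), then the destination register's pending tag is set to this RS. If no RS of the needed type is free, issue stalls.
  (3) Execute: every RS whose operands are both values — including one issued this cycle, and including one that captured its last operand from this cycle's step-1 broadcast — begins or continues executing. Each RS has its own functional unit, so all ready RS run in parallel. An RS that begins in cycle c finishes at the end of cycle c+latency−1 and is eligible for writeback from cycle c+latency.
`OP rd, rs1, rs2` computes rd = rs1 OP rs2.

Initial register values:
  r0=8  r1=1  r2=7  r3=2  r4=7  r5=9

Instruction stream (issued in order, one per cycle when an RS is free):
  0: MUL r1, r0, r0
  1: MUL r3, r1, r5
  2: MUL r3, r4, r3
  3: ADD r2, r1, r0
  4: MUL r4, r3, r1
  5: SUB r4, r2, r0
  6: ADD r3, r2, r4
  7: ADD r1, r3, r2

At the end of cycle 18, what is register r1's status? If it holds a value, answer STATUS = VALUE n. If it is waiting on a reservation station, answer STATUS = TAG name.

c1: issue MUL r1<-Mul1 | r0:8,r1:Mul1,r2:7,r3:2,r4:7,r5:9
c2: issue MUL r3<-Mul2 | r0:8,r1:Mul1,r2:7,r3:Mul2,r4:7,r5:9
c3: stall | r0:8,r1:Mul1,r2:7,r3:Mul2,r4:7,r5:9
c4: stall | r0:8,r1:Mul1,r2:7,r3:Mul2,r4:7,r5:9
c5: stall | r0:8,r1:Mul1,r2:7,r3:Mul2,r4:7,r5:9
c6: CDB Mul1=64; issue MUL r3<-Mul1 | r0:8,r1:64,r2:7,r3:Mul1,r4:7,r5:9
c7: issue ADD r2<-Add1 | r0:8,r1:64,r2:Add1,r3:Mul1,r4:7,r5:9
c8: stall | r0:8,r1:64,r2:Add1,r3:Mul1,r4:7,r5:9
c9: CDB Add1=72; stall | r0:8,r1:64,r2:72,r3:Mul1,r4:7,r5:9
c10: stall | r0:8,r1:64,r2:72,r3:Mul1,r4:7,r5:9
c11: CDB Mul2=576; issue MUL r4<-Mul2 | r0:8,r1:64,r2:72,r3:Mul1,r4:Mul2,r5:9
c12: issue SUB r4<-Add1 | r0:8,r1:64,r2:72,r3:Mul1,r4:Add1,r5:9
c13: issue ADD r3<-Add2 | r0:8,r1:64,r2:72,r3:Add2,r4:Add1,r5:9
c14: CDB Add1=64; issue ADD r1<-Add1 | r0:8,r1:Add1,r2:72,r3:Add2,r4:64,r5:9
c15: - | r0:8,r1:Add1,r2:72,r3:Add2,r4:64,r5:9
c16: CDB Add2=136 | r0:8,r1:Add1,r2:72,r3:136,r4:64,r5:9
c17: CDB Mul1=4032 | r0:8,r1:Add1,r2:72,r3:136,r4:64,r5:9
c18: CDB Add1=208 | r0:8,r1:208,r2:72,r3:136,r4:64,r5:9

STATUS = VALUE 208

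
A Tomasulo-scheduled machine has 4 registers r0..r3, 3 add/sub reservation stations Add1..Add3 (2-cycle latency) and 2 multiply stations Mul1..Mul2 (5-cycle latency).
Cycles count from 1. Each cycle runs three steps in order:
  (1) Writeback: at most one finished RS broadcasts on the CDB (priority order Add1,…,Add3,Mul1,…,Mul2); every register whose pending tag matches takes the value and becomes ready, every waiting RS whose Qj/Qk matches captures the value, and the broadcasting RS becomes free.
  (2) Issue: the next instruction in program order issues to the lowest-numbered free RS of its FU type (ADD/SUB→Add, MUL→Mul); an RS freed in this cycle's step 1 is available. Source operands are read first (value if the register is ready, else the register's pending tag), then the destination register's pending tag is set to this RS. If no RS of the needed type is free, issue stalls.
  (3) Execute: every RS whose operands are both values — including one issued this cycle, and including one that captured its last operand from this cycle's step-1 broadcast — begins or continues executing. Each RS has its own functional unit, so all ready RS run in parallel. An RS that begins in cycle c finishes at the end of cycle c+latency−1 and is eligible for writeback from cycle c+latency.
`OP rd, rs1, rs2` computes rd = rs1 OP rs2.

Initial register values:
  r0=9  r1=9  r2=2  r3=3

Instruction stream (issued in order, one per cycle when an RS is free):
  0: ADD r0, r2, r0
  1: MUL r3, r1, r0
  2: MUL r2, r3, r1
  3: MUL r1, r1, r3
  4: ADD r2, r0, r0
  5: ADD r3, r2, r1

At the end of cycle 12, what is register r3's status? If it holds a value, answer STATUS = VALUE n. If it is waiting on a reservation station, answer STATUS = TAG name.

STATUS = TAG Add2

cycle 1: issue ADD r0<-Add1 // r0:Add1,r1:9,r2:2,r3:3
cycle 2: issue MUL r3<-Mul1 // r0:Add1,r1:9,r2:2,r3:Mul1
cycle 3: CDB Add1=11; issue MUL r2<-Mul2 // r0:11,r1:9,r2:Mul2,r3:Mul1
cycle 4: stall // r0:11,r1:9,r2:Mul2,r3:Mul1
cycle 5: stall // r0:11,r1:9,r2:Mul2,r3:Mul1
cycle 6: stall // r0:11,r1:9,r2:Mul2,r3:Mul1
cycle 7: stall // r0:11,r1:9,r2:Mul2,r3:Mul1
cycle 8: CDB Mul1=99; issue MUL r1<-Mul1 // r0:11,r1:Mul1,r2:Mul2,r3:99
cycle 9: issue ADD r2<-Add1 // r0:11,r1:Mul1,r2:Add1,r3:99
cycle 10: issue ADD r3<-Add2 // r0:11,r1:Mul1,r2:Add1,r3:Add2
cycle 11: CDB Add1=22 // r0:11,r1:Mul1,r2:22,r3:Add2
cycle 12: - // r0:11,r1:Mul1,r2:22,r3:Add2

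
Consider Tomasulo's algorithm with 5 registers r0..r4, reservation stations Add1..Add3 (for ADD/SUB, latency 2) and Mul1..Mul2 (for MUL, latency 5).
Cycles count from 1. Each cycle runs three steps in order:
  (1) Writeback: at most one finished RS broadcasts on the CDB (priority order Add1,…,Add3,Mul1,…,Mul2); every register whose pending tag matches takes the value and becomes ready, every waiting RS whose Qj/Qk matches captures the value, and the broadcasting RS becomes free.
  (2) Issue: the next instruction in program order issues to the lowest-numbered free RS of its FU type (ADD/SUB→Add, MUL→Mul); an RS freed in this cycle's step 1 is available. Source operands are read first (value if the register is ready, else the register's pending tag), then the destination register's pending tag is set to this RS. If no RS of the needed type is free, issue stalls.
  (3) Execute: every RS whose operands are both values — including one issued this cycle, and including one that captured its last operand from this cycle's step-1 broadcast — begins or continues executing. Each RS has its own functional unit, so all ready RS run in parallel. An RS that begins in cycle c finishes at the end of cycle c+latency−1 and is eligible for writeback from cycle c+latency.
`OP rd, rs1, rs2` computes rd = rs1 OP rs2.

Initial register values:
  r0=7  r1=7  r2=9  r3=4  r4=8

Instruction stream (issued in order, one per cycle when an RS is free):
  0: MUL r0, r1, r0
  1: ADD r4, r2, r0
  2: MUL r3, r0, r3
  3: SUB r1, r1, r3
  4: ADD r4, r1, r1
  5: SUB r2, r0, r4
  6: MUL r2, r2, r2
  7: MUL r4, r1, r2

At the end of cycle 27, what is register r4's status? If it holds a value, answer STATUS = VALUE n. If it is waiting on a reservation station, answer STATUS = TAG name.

  c1: issue MUL r0<-Mul1  regs: r0:Mul1,r1:7,r2:9,r3:4,r4:8
  c2: issue ADD r4<-Add1  regs: r0:Mul1,r1:7,r2:9,r3:4,r4:Add1
  c3: issue MUL r3<-Mul2  regs: r0:Mul1,r1:7,r2:9,r3:Mul2,r4:Add1
  c4: issue SUB r1<-Add2  regs: r0:Mul1,r1:Add2,r2:9,r3:Mul2,r4:Add1
  c5: issue ADD r4<-Add3  regs: r0:Mul1,r1:Add2,r2:9,r3:Mul2,r4:Add3
  c6: CDB Mul1=49; stall  regs: r0:49,r1:Add2,r2:9,r3:Mul2,r4:Add3
  c7: stall  regs: r0:49,r1:Add2,r2:9,r3:Mul2,r4:Add3
  c8: CDB Add1=58; issue SUB r2<-Add1  regs: r0:49,r1:Add2,r2:Add1,r3:Mul2,r4:Add3
  c9: issue MUL r2<-Mul1  regs: r0:49,r1:Add2,r2:Mul1,r3:Mul2,r4:Add3
  c10: stall  regs: r0:49,r1:Add2,r2:Mul1,r3:Mul2,r4:Add3
  c11: CDB Mul2=196; issue MUL r4<-Mul2  regs: r0:49,r1:Add2,r2:Mul1,r3:196,r4:Mul2
  c12: -  regs: r0:49,r1:Add2,r2:Mul1,r3:196,r4:Mul2
  c13: CDB Add2=-189  regs: r0:49,r1:-189,r2:Mul1,r3:196,r4:Mul2
  c14: -  regs: r0:49,r1:-189,r2:Mul1,r3:196,r4:Mul2
  c15: CDB Add3=-378  regs: r0:49,r1:-189,r2:Mul1,r3:196,r4:Mul2
  c16: -  regs: r0:49,r1:-189,r2:Mul1,r3:196,r4:Mul2
  c17: CDB Add1=427  regs: r0:49,r1:-189,r2:Mul1,r3:196,r4:Mul2
  c18: -  regs: r0:49,r1:-189,r2:Mul1,r3:196,r4:Mul2
  c19: -  regs: r0:49,r1:-189,r2:Mul1,r3:196,r4:Mul2
  c20: -  regs: r0:49,r1:-189,r2:Mul1,r3:196,r4:Mul2
  c21: -  regs: r0:49,r1:-189,r2:Mul1,r3:196,r4:Mul2
  c22: CDB Mul1=182329  regs: r0:49,r1:-189,r2:182329,r3:196,r4:Mul2
  c23: -  regs: r0:49,r1:-189,r2:182329,r3:196,r4:Mul2
  c24: -  regs: r0:49,r1:-189,r2:182329,r3:196,r4:Mul2
  c25: -  regs: r0:49,r1:-189,r2:182329,r3:196,r4:Mul2
  c26: -  regs: r0:49,r1:-189,r2:182329,r3:196,r4:Mul2
  c27: CDB Mul2=-34460181  regs: r0:49,r1:-189,r2:182329,r3:196,r4:-34460181

STATUS = VALUE -34460181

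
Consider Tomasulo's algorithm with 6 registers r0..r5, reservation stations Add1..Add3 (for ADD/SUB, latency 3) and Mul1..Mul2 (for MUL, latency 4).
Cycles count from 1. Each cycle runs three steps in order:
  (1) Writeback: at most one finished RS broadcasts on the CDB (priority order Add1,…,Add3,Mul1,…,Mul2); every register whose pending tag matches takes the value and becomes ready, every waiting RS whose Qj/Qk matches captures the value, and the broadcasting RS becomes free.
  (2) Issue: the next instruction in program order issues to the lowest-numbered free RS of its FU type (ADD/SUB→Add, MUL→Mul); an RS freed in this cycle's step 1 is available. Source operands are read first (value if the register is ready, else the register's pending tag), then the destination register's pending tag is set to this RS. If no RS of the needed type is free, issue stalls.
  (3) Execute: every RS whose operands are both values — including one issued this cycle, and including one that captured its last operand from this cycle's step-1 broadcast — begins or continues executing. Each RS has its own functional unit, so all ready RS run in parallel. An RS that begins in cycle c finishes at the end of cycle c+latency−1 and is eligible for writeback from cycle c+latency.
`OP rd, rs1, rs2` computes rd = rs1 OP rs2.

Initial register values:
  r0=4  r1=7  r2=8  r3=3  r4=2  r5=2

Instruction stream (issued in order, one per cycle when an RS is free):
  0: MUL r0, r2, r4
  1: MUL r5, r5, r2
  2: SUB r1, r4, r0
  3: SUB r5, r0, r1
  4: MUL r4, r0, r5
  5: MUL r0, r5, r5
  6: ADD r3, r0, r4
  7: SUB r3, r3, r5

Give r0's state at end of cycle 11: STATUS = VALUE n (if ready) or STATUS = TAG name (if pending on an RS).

STATUS = TAG Mul2

c1: issue MUL r0<-Mul1 | r0:Mul1,r1:7,r2:8,r3:3,r4:2,r5:2
c2: issue MUL r5<-Mul2 | r0:Mul1,r1:7,r2:8,r3:3,r4:2,r5:Mul2
c3: issue SUB r1<-Add1 | r0:Mul1,r1:Add1,r2:8,r3:3,r4:2,r5:Mul2
c4: issue SUB r5<-Add2 | r0:Mul1,r1:Add1,r2:8,r3:3,r4:2,r5:Add2
c5: CDB Mul1=16; issue MUL r4<-Mul1 | r0:16,r1:Add1,r2:8,r3:3,r4:Mul1,r5:Add2
c6: CDB Mul2=16; issue MUL r0<-Mul2 | r0:Mul2,r1:Add1,r2:8,r3:3,r4:Mul1,r5:Add2
c7: issue ADD r3<-Add3 | r0:Mul2,r1:Add1,r2:8,r3:Add3,r4:Mul1,r5:Add2
c8: CDB Add1=-14; issue SUB r3<-Add1 | r0:Mul2,r1:-14,r2:8,r3:Add1,r4:Mul1,r5:Add2
c9: - | r0:Mul2,r1:-14,r2:8,r3:Add1,r4:Mul1,r5:Add2
c10: - | r0:Mul2,r1:-14,r2:8,r3:Add1,r4:Mul1,r5:Add2
c11: CDB Add2=30 | r0:Mul2,r1:-14,r2:8,r3:Add1,r4:Mul1,r5:30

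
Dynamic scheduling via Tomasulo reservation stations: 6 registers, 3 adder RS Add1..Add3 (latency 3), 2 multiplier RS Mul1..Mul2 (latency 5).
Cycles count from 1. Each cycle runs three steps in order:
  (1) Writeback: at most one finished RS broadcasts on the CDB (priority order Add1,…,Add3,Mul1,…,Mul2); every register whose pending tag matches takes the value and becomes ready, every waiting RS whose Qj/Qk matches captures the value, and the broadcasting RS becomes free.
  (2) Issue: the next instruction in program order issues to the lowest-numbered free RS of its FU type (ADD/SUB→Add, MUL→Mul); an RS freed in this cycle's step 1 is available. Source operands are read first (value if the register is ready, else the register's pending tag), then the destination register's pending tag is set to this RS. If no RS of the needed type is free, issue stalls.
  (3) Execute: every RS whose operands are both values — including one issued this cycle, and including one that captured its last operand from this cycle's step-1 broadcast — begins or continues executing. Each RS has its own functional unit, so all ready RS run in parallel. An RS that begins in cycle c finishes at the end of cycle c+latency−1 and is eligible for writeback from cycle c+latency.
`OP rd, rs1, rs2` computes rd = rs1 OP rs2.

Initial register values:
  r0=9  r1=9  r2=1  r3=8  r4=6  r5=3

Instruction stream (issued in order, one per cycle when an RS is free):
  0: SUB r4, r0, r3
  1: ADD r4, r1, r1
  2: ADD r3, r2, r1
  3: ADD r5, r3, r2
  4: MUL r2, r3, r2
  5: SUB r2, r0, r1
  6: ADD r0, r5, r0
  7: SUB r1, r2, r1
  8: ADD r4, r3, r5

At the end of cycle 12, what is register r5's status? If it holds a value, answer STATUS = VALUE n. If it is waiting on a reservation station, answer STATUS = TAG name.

STATUS = VALUE 11

c1: issue SUB r4<-Add1 | r0:9,r1:9,r2:1,r3:8,r4:Add1,r5:3
c2: issue ADD r4<-Add2 | r0:9,r1:9,r2:1,r3:8,r4:Add2,r5:3
c3: issue ADD r3<-Add3 | r0:9,r1:9,r2:1,r3:Add3,r4:Add2,r5:3
c4: CDB Add1=1; issue ADD r5<-Add1 | r0:9,r1:9,r2:1,r3:Add3,r4:Add2,r5:Add1
c5: CDB Add2=18; issue MUL r2<-Mul1 | r0:9,r1:9,r2:Mul1,r3:Add3,r4:18,r5:Add1
c6: CDB Add3=10; issue SUB r2<-Add2 | r0:9,r1:9,r2:Add2,r3:10,r4:18,r5:Add1
c7: issue ADD r0<-Add3 | r0:Add3,r1:9,r2:Add2,r3:10,r4:18,r5:Add1
c8: stall | r0:Add3,r1:9,r2:Add2,r3:10,r4:18,r5:Add1
c9: CDB Add1=11; issue SUB r1<-Add1 | r0:Add3,r1:Add1,r2:Add2,r3:10,r4:18,r5:11
c10: CDB Add2=0; issue ADD r4<-Add2 | r0:Add3,r1:Add1,r2:0,r3:10,r4:Add2,r5:11
c11: CDB Mul1=10 | r0:Add3,r1:Add1,r2:0,r3:10,r4:Add2,r5:11
c12: CDB Add3=20 | r0:20,r1:Add1,r2:0,r3:10,r4:Add2,r5:11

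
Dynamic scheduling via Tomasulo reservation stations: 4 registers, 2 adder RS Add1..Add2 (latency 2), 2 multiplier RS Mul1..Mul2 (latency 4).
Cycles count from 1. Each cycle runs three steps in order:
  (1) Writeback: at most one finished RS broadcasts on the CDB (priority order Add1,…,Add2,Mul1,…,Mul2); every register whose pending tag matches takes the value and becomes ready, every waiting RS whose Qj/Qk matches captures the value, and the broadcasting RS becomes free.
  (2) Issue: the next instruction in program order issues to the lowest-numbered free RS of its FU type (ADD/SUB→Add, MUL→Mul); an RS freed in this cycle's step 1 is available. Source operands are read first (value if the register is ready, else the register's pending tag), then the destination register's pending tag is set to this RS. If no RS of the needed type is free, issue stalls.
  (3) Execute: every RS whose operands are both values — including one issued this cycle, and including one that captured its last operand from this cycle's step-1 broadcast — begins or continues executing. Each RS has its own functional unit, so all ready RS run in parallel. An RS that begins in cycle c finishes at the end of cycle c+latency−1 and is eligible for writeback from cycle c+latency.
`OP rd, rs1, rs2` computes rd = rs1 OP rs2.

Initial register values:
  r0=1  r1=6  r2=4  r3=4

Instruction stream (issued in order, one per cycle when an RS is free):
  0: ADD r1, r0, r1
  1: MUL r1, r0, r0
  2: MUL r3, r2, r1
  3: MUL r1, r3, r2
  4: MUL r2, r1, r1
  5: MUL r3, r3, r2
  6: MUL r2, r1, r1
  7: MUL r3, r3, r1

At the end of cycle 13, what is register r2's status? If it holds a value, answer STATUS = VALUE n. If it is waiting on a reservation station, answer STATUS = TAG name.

STATUS = TAG Mul2

c1: issue ADD r1<-Add1 | r0:1,r1:Add1,r2:4,r3:4
c2: issue MUL r1<-Mul1 | r0:1,r1:Mul1,r2:4,r3:4
c3: CDB Add1=7; issue MUL r3<-Mul2 | r0:1,r1:Mul1,r2:4,r3:Mul2
c4: stall | r0:1,r1:Mul1,r2:4,r3:Mul2
c5: stall | r0:1,r1:Mul1,r2:4,r3:Mul2
c6: CDB Mul1=1; issue MUL r1<-Mul1 | r0:1,r1:Mul1,r2:4,r3:Mul2
c7: stall | r0:1,r1:Mul1,r2:4,r3:Mul2
c8: stall | r0:1,r1:Mul1,r2:4,r3:Mul2
c9: stall | r0:1,r1:Mul1,r2:4,r3:Mul2
c10: CDB Mul2=4; issue MUL r2<-Mul2 | r0:1,r1:Mul1,r2:Mul2,r3:4
c11: stall | r0:1,r1:Mul1,r2:Mul2,r3:4
c12: stall | r0:1,r1:Mul1,r2:Mul2,r3:4
c13: stall | r0:1,r1:Mul1,r2:Mul2,r3:4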